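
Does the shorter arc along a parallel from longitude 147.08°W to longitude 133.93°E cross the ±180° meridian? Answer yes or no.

Yes

Naïve |133.93 − -147.08| = 281.01° > 180°, so the shorter arc goes the other way round — across 180°.
Signed shortest Δλ = ((133.93 − -147.08 + 180) mod 360) − 180 = -78.99°.
Going west by 78.99° from -147.08° passes through 180° before reaching +133.93°.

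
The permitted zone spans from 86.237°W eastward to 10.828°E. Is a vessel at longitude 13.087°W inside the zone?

Yes

Band width going east from -86.237° to +10.828°: ((10.828 − -86.237) mod 360) = 97.065°.
Offset of -13.087° east of the west edge: ((-13.087 − -86.237) mod 360) = 73.150°.
73.150° ≤ 97.065° ⇒ inside.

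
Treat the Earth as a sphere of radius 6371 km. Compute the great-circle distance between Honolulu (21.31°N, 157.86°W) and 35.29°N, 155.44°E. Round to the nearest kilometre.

4780 km

Δλ = 155.44 − -157.86 = 313.30°; wrapped into (−180°, 180°]: -46.70°.
Δφ = 35.29 − 21.31 = 13.98°.
a = sin²(Δφ/2) + cos φ₁ · cos φ₂ · sin²(Δλ/2) = 0.134267.
c = 2·atan2(√a, √(1−a)) = 0.75033 rad → d = 6371·c ≈ 4780.32 km.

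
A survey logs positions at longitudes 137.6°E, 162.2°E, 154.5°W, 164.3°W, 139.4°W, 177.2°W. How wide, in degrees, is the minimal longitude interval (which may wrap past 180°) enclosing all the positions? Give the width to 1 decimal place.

Sort the longitudes: -177.2°, -164.3°, -154.5°, -139.4°, +137.6°, +162.2°.
Eastward gaps between consecutive values (wrapping around): 12.9°, 9.8°, 15.1°, 277.0°, 24.6°, 20.6°.
Largest gap = 277.0° ⇒ minimal covering band is its complement: 360° − 277.0° = 83.0°.
Band runs from +137.6° eastward to -139.4°, crossing the antimeridian.

83.0°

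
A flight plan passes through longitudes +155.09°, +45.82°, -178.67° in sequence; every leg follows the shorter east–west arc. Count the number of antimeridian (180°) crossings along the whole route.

1

Leg 1: +155.09° → +45.82°, shortest Δλ = -109.27° (west) — does not cross 180°.
Leg 2: +45.82° → -178.67°, shortest Δλ = 135.51° (east) — crosses 180°.
Total crossings: 1.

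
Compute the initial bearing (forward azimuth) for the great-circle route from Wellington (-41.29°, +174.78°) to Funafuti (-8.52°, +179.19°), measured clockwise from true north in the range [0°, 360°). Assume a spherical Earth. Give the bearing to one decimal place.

Δλ = 179.19 − 174.78 = 4.41°.
θ = atan2( sin Δλ · cos φ₂ , cos φ₁ · sin φ₂ − sin φ₁ · cos φ₂ · cos Δλ )
  = atan2(0.07604, 0.53934) = 8.026° → normalised to [0°, 360°): 8.026°.

8.0°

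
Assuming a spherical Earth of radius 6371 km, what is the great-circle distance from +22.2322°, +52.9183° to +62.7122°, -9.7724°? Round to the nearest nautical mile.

3478 nmi

Δλ = -9.7724 − 52.9183 = -62.6907°.
Δφ = 62.7122 − 22.2322 = 40.4800°.
a = sin²(Δφ/2) + cos φ₁ · cos φ₂ · sin²(Δλ/2) = 0.234522.
c = 2·atan2(√a, √(1−a)) = 1.01107 rad → d = 6371·c ≈ 6441.51 km ≈ 3478.14 nmi.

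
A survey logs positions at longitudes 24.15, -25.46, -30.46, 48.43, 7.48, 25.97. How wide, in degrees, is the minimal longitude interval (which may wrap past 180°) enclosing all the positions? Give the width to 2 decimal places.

78.89°

Sort the longitudes: -30.46°, -25.46°, +7.48°, +24.15°, +25.97°, +48.43°.
Eastward gaps between consecutive values (wrapping around): 5.00°, 32.94°, 16.67°, 1.82°, 22.46°, 281.11°.
Largest gap = 281.11° ⇒ minimal covering band is its complement: 360° − 281.11° = 78.89°.
Band runs from -30.46° eastward to +48.43°.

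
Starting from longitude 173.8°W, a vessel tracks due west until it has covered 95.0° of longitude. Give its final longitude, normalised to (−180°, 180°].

91.2°E

Start at -173.8°; shift −95.0° → -268.8°.
-268.8° lies outside (−180°, 180°]; add 360° → +91.2°.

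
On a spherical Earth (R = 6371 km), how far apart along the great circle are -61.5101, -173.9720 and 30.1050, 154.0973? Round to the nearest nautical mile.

5716 nmi

Δλ = 154.0973 − -173.9720 = 328.0693°; wrapped into (−180°, 180°]: -31.9307°.
Δφ = 30.1050 − -61.5101 = 91.6151°.
a = sin²(Δφ/2) + cos φ₁ · cos φ₂ · sin²(Δλ/2) = 0.545313.
c = 2·atan2(√a, √(1−a)) = 1.66155 rad → d = 6371·c ≈ 10585.71 km ≈ 5715.83 nmi.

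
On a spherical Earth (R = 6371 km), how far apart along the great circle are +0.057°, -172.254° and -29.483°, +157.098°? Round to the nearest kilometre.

4620 km

Δλ = 157.098 − -172.254 = 329.352°; wrapped into (−180°, 180°]: -30.648°.
Δφ = -29.483 − 0.057 = -29.540°.
a = sin²(Δφ/2) + cos φ₁ · cos φ₂ · sin²(Δλ/2) = 0.125792.
c = 2·atan2(√a, √(1−a)) = 0.72513 rad → d = 6371·c ≈ 4619.78 km.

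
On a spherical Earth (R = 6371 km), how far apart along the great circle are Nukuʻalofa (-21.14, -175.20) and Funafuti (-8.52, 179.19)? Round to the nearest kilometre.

1527 km

Δλ = 179.19 − -175.20 = 354.39°; wrapped into (−180°, 180°]: -5.61°.
Δφ = -8.52 − -21.14 = 12.62°.
a = sin²(Δφ/2) + cos φ₁ · cos φ₂ · sin²(Δλ/2) = 0.014289.
c = 2·atan2(√a, √(1−a)) = 0.23964 rad → d = 6371·c ≈ 1526.77 km.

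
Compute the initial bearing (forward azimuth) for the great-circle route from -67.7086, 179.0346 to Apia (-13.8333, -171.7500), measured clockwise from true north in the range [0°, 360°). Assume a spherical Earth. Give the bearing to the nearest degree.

Δλ = -171.7500 − 179.0346 = -350.7846°; wrapped into (−180°, 180°]: 9.2154°.
θ = atan2( sin Δλ · cos φ₂ , cos φ₁ · sin φ₂ − sin φ₁ · cos φ₂ · cos Δλ )
  = atan2(0.15550, 0.79614) = 11.052° → normalised to [0°, 360°): 11.052°.

11°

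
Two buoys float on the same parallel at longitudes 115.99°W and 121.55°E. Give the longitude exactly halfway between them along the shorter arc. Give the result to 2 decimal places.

177.22°W

Signed shortest Δλ from -115.99° to +121.55° is -122.46°.
Midpoint longitude = -115.99° + (-122.46°)/2 = -115.99° − 61.23° = -177.22°.
(The naïve average (-115.99 + +121.55)/2 = 2.78° is on the wrong side of the globe.)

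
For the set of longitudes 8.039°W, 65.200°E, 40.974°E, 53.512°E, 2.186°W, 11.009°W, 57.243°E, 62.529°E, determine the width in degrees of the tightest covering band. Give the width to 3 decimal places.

Sort the longitudes: -11.009°, -8.039°, -2.186°, +40.974°, +53.512°, +57.243°, +62.529°, +65.200°.
Eastward gaps between consecutive values (wrapping around): 2.970°, 5.853°, 43.160°, 12.538°, 3.731°, 5.286°, 2.671°, 283.791°.
Largest gap = 283.791° ⇒ minimal covering band is its complement: 360° − 283.791° = 76.209°.
Band runs from -11.009° eastward to +65.200°.

76.209°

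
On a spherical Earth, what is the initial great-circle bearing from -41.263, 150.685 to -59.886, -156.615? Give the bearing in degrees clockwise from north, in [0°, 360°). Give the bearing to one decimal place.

Δλ = -156.615 − 150.685 = -307.300°; wrapped into (−180°, 180°]: 52.700°.
θ = atan2( sin Δλ · cos φ₂ , cos φ₁ · sin φ₂ − sin φ₁ · cos φ₂ · cos Δλ )
  = atan2(0.39911, -0.44972) = 138.412° → normalised to [0°, 360°): 138.412°.

138.4°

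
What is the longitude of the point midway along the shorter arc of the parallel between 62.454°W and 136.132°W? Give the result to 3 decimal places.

99.293°W

Signed shortest Δλ from -62.454° to -136.132° is -73.678°.
Midpoint longitude = -62.454° + (-73.678°)/2 = -62.454° − 36.839° = -99.293°.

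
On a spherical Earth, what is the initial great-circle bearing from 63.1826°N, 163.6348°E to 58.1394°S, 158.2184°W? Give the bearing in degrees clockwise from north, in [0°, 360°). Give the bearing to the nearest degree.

157°

Δλ = -158.2184 − 163.6348 = -321.8532°; wrapped into (−180°, 180°]: 38.1468°.
θ = atan2( sin Δλ · cos φ₂ , cos φ₁ · sin φ₂ − sin φ₁ · cos φ₂ · cos Δλ )
  = atan2(0.32604, -0.75365) = 156.606° → normalised to [0°, 360°): 156.606°.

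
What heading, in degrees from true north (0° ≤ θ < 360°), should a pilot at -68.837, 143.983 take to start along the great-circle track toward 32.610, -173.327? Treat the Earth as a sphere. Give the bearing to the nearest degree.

36°

Δλ = -173.327 − 143.983 = -317.310°; wrapped into (−180°, 180°]: 42.690°.
θ = atan2( sin Δλ · cos φ₂ , cos φ₁ · sin φ₂ − sin φ₁ · cos φ₂ · cos Δλ )
  = atan2(0.57115, 0.77196) = 36.496° → normalised to [0°, 360°): 36.496°.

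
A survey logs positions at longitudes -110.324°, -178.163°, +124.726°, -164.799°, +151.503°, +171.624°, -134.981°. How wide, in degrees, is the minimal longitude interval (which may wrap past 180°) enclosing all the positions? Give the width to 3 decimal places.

124.950°

Sort the longitudes: -178.163°, -164.799°, -134.981°, -110.324°, +124.726°, +151.503°, +171.624°.
Eastward gaps between consecutive values (wrapping around): 13.364°, 29.818°, 24.657°, 235.050°, 26.777°, 20.121°, 10.213°.
Largest gap = 235.050° ⇒ minimal covering band is its complement: 360° − 235.050° = 124.950°.
Band runs from +124.726° eastward to -110.324°, crossing the antimeridian.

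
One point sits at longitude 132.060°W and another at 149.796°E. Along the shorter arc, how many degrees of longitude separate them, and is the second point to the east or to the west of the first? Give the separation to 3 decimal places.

Raw difference: 149.796 − -132.060 = 281.856°.
Normalise into (−180°, 180°]: 281.856° − 360° = -78.144°.
Negative ⇒ the second point lies to the west; separation 78.144°.

78.144° west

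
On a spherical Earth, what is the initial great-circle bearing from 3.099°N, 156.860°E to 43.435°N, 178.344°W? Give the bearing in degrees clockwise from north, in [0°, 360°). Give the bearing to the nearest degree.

Δλ = -178.344 − 156.860 = -335.204°; wrapped into (−180°, 180°]: 24.796°.
θ = atan2( sin Δλ · cos φ₂ , cos φ₁ · sin φ₂ − sin φ₁ · cos φ₂ · cos Δλ )
  = atan2(0.30454, 0.65089) = 25.074° → normalised to [0°, 360°): 25.074°.

25°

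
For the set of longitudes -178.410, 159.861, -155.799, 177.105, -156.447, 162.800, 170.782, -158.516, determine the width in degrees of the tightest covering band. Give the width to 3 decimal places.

44.340°

Sort the longitudes: -178.410°, -158.516°, -156.447°, -155.799°, +159.861°, +162.800°, +170.782°, +177.105°.
Eastward gaps between consecutive values (wrapping around): 19.894°, 2.069°, 0.648°, 315.660°, 2.939°, 7.982°, 6.323°, 4.485°.
Largest gap = 315.660° ⇒ minimal covering band is its complement: 360° − 315.660° = 44.340°.
Band runs from +159.861° eastward to -155.799°, crossing the antimeridian.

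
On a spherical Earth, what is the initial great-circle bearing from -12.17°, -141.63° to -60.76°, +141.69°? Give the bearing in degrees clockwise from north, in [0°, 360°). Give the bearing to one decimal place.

Δλ = 141.69 − -141.63 = 283.32°; wrapped into (−180°, 180°]: -76.68°.
θ = atan2( sin Δλ · cos φ₂ , cos φ₁ · sin φ₂ − sin φ₁ · cos φ₂ · cos Δλ )
  = atan2(-0.47533, -0.82925) = -150.178° → normalised to [0°, 360°): 209.822°.

209.8°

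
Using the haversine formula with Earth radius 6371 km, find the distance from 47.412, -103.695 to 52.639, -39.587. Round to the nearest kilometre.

Δλ = -39.587 − -103.695 = 64.108°.
Δφ = 52.639 − 47.412 = 5.227°.
a = sin²(Δφ/2) + cos φ₁ · cos φ₂ · sin²(Δλ/2) = 0.117746.
c = 2·atan2(√a, √(1−a)) = 0.70052 rad → d = 6371·c ≈ 4463.00 km.

4463 km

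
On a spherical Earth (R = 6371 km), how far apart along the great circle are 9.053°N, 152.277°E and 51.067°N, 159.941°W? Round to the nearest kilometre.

Δλ = -159.941 − 152.277 = -312.218°; wrapped into (−180°, 180°]: 47.782°.
Δφ = 51.067 − 9.053 = 42.014°.
a = sin²(Δφ/2) + cos φ₁ · cos φ₂ · sin²(Δλ/2) = 0.230299.
c = 2·atan2(√a, √(1−a)) = 1.00107 rad → d = 6371·c ≈ 6377.82 km.

6378 km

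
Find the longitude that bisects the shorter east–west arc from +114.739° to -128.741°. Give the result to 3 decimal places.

+172.999°

Signed shortest Δλ from +114.739° to -128.741° is +116.520°.
Midpoint longitude = +114.739° + (+116.520°)/2 = +114.739° + 58.260° = +172.999°.
(The naïve average (+114.739 + -128.741)/2 = -7.001° is on the wrong side of the globe.)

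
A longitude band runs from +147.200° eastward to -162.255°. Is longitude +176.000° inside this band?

Band width going east from +147.200° to -162.255°: ((-162.255 − 147.200) mod 360) = 50.545°.
Offset of +176.000° east of the west edge: ((176.000 − 147.200) mod 360) = 28.800°.
28.800° ≤ 50.545° ⇒ inside.

Yes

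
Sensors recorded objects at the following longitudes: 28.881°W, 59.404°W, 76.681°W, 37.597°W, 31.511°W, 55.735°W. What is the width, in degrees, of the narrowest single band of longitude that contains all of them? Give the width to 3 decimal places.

Sort the longitudes: -76.681°, -59.404°, -55.735°, -37.597°, -31.511°, -28.881°.
Eastward gaps between consecutive values (wrapping around): 17.277°, 3.669°, 18.138°, 6.086°, 2.630°, 312.200°.
Largest gap = 312.200° ⇒ minimal covering band is its complement: 360° − 312.200° = 47.800°.
Band runs from -76.681° eastward to -28.881°.

47.800°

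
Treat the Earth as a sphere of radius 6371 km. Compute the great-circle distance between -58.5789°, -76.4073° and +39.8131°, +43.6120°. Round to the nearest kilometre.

Δλ = 43.6120 − -76.4073 = 120.0193°.
Δφ = 39.8131 − -58.5789 = 98.3920°.
a = sin²(Δφ/2) + cos φ₁ · cos φ₂ · sin²(Δλ/2) = 0.873367.
c = 2·atan2(√a, √(1−a)) = 2.41393 rad → d = 6371·c ≈ 15379.18 km.

15379 km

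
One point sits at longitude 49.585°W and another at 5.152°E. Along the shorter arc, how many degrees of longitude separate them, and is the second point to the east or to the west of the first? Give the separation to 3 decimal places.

54.737° east

Raw difference: 5.152 − -49.585 = 54.737°.
Normalise into (−180°, 180°]: 54.737° stays 54.737°.
Positive ⇒ the second point lies to the east; separation 54.737°.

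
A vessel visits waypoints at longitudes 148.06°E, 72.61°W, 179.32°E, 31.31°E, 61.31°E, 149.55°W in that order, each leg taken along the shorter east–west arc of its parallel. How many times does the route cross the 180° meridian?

Leg 1: +148.06° → -72.61°, shortest Δλ = 139.33° (east) — crosses 180°.
Leg 2: -72.61° → +179.32°, shortest Δλ = -108.07° (west) — crosses 180°.
Leg 3: +179.32° → +31.31°, shortest Δλ = -148.01° (west) — does not cross 180°.
Leg 4: +31.31° → +61.31°, shortest Δλ = 30.0° (east) — does not cross 180°.
Leg 5: +61.31° → -149.55°, shortest Δλ = 149.14° (east) — crosses 180°.
Total crossings: 3.

3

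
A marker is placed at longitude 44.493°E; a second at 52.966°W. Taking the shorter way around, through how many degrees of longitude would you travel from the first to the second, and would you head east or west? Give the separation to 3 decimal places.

Raw difference: -52.966 − 44.493 = -97.459°.
Normalise into (−180°, 180°]: -97.459° stays -97.459°.
Negative ⇒ the second point lies to the west; separation 97.459°.

97.459° west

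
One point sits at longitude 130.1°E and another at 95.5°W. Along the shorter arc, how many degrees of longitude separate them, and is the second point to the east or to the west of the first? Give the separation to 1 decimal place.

134.4° east

Raw difference: -95.5 − 130.1 = -225.6°.
Normalise into (−180°, 180°]: -225.6° + 360° = 134.4°.
Positive ⇒ the second point lies to the east; separation 134.4°.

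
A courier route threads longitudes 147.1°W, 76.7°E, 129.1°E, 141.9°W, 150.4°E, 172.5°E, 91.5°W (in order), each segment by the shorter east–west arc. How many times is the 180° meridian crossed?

Leg 1: -147.1° → +76.7°, shortest Δλ = -136.2° (west) — crosses 180°.
Leg 2: +76.7° → +129.1°, shortest Δλ = 52.4° (east) — does not cross 180°.
Leg 3: +129.1° → -141.9°, shortest Δλ = 89.0° (east) — crosses 180°.
Leg 4: -141.9° → +150.4°, shortest Δλ = -67.7° (west) — crosses 180°.
Leg 5: +150.4° → +172.5°, shortest Δλ = 22.1° (east) — does not cross 180°.
Leg 6: +172.5° → -91.5°, shortest Δλ = 96.0° (east) — crosses 180°.
Total crossings: 4.

4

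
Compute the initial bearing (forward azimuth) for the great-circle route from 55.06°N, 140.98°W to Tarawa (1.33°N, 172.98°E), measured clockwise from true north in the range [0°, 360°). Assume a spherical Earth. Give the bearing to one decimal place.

Δλ = 172.98 − -140.98 = 313.96°; wrapped into (−180°, 180°]: -46.04°.
θ = atan2( sin Δλ · cos φ₂ , cos φ₁ · sin φ₂ − sin φ₁ · cos φ₂ · cos Δλ )
  = atan2(-0.71963, -0.55559) = -127.670° → normalised to [0°, 360°): 232.330°.

232.3°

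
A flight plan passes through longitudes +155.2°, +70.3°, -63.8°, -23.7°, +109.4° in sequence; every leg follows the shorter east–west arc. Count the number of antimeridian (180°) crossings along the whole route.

0

Leg 1: +155.2° → +70.3°, shortest Δλ = -84.9° (west) — does not cross 180°.
Leg 2: +70.3° → -63.8°, shortest Δλ = -134.1° (west) — does not cross 180°.
Leg 3: -63.8° → -23.7°, shortest Δλ = 40.1° (east) — does not cross 180°.
Leg 4: -23.7° → +109.4°, shortest Δλ = 133.1° (east) — does not cross 180°.
Total crossings: 0.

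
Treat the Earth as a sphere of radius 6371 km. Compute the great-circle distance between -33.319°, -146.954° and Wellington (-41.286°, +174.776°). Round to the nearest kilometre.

Δλ = 174.776 − -146.954 = 321.730°; wrapped into (−180°, 180°]: -38.270°.
Δφ = -41.286 − -33.319 = -7.967°.
a = sin²(Δφ/2) + cos φ₁ · cos φ₂ · sin²(Δλ/2) = 0.072295.
c = 2·atan2(√a, √(1−a)) = 0.54445 rad → d = 6371·c ≈ 3468.71 km.

3469 km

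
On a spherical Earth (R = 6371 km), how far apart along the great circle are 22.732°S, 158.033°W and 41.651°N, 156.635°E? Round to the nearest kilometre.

Δλ = 156.635 − -158.033 = 314.668°; wrapped into (−180°, 180°]: -45.332°.
Δφ = 41.651 − -22.732 = 64.383°.
a = sin²(Δφ/2) + cos φ₁ · cos φ₂ · sin²(Δλ/2) = 0.386165.
c = 2·atan2(√a, √(1−a)) = 1.34111 rad → d = 6371·c ≈ 8544.23 km.

8544 km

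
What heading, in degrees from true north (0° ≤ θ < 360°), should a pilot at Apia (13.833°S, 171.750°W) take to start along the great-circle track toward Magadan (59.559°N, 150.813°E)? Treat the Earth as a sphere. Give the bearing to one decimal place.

341.7°

Δλ = 150.813 − -171.750 = 322.563°; wrapped into (−180°, 180°]: -37.437°.
θ = atan2( sin Δλ · cos φ₂ , cos φ₁ · sin φ₂ − sin φ₁ · cos φ₂ · cos Δλ )
  = atan2(-0.30799, 0.93333) = -18.262° → normalised to [0°, 360°): 341.738°.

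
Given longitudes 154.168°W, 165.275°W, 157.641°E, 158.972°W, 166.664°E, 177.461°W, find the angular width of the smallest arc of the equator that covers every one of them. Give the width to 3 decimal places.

Sort the longitudes: -177.461°, -165.275°, -158.972°, -154.168°, +157.641°, +166.664°.
Eastward gaps between consecutive values (wrapping around): 12.186°, 6.303°, 4.804°, 311.809°, 9.023°, 15.875°.
Largest gap = 311.809° ⇒ minimal covering band is its complement: 360° − 311.809° = 48.191°.
Band runs from +157.641° eastward to -154.168°, crossing the antimeridian.

48.191°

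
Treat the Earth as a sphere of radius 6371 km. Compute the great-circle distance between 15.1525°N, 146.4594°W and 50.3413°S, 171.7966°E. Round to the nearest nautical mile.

4505 nmi

Δλ = 171.7966 − -146.4594 = 318.2560°; wrapped into (−180°, 180°]: -41.7440°.
Δφ = -50.3413 − 15.1525 = -65.4938°.
a = sin²(Δφ/2) + cos φ₁ · cos φ₂ · sin²(Δλ/2) = 0.370800.
c = 2·atan2(√a, √(1−a)) = 1.30943 rad → d = 6371·c ≈ 8342.38 km ≈ 4504.53 nmi.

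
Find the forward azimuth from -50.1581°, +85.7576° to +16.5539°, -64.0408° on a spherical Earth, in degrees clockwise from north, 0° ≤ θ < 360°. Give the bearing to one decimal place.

Δλ = -64.0408 − 85.7576 = -149.7984°.
θ = atan2( sin Δλ · cos φ₂ , cos φ₁ · sin φ₂ − sin φ₁ · cos φ₂ · cos Δλ )
  = atan2(-0.48219, -0.45355) = -133.247° → normalised to [0°, 360°): 226.753°.

226.8°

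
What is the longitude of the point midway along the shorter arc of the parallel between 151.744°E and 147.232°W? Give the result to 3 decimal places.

Signed shortest Δλ from +151.744° to -147.232° is +61.024°.
Midpoint longitude = +151.744° + (+61.024°)/2 = +151.744° + 30.512° = +182.256°.
Normalise into (−180°, 180°]: -177.744°.
(The naïve average (+151.744 + -147.232)/2 = 2.256° is on the wrong side of the globe.)

177.744°W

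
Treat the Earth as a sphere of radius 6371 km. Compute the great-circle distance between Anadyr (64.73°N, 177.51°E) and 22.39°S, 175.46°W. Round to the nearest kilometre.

9706 km

Δλ = -175.46 − 177.51 = -352.97°; wrapped into (−180°, 180°]: 7.03°.
Δφ = -22.39 − 64.73 = -87.12°.
a = sin²(Δφ/2) + cos φ₁ · cos φ₂ · sin²(Δλ/2) = 0.476361.
c = 2·atan2(√a, √(1−a)) = 1.52350 rad → d = 6371·c ≈ 9706.23 km.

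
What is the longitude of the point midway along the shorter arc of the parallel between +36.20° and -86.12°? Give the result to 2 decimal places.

-24.96°

Signed shortest Δλ from +36.20° to -86.12° is -122.32°.
Midpoint longitude = +36.20° + (-122.32°)/2 = +36.20° − 61.16° = -24.96°.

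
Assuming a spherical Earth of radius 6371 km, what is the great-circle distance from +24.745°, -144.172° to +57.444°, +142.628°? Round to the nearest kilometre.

6715 km

Δλ = 142.628 − -144.172 = 286.800°; wrapped into (−180°, 180°]: -73.200°.
Δφ = 57.444 − 24.745 = 32.699°.
a = sin²(Δφ/2) + cos φ₁ · cos φ₂ · sin²(Δλ/2) = 0.252970.
c = 2·atan2(√a, √(1−a)) = 1.05404 rad → d = 6371·c ≈ 6715.30 km.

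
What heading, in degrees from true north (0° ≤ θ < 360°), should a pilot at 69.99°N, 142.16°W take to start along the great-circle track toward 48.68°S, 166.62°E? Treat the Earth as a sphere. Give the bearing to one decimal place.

Δλ = 166.62 − -142.16 = 308.78°; wrapped into (−180°, 180°]: -51.22°.
θ = atan2( sin Δλ · cos φ₂ , cos φ₁ · sin φ₂ − sin φ₁ · cos φ₂ · cos Δλ )
  = atan2(-0.51471, -0.64557) = -141.435° → normalised to [0°, 360°): 218.565°.

218.6°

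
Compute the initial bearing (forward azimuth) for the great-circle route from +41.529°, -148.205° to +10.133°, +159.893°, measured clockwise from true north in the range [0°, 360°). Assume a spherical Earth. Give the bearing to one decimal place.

Δλ = 159.893 − -148.205 = 308.098°; wrapped into (−180°, 180°]: -51.902°.
θ = atan2( sin Δλ · cos φ₂ , cos φ₁ · sin φ₂ − sin φ₁ · cos φ₂ · cos Δλ )
  = atan2(-0.77468, -0.27099) = -109.280° → normalised to [0°, 360°): 250.720°.

250.7°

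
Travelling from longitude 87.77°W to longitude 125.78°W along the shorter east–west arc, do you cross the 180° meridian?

Signed shortest Δλ = ((-125.78 − -87.77 + 180) mod 360) − 180 = -38.01°.
Going west by 38.01° from -87.77° reaches -125.78° without touching 180°.

No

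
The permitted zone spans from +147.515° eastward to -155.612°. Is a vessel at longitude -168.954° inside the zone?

Yes

Band width going east from +147.515° to -155.612°: ((-155.612 − 147.515) mod 360) = 56.873°.
Offset of -168.954° east of the west edge: ((-168.954 − 147.515) mod 360) = 43.531°.
43.531° ≤ 56.873° ⇒ inside.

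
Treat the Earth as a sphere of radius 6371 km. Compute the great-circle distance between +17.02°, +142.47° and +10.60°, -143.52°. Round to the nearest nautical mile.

4309 nmi

Δλ = -143.52 − 142.47 = -285.99°; wrapped into (−180°, 180°]: 74.01°.
Δφ = 10.60 − 17.02 = -6.42°.
a = sin²(Δφ/2) + cos φ₁ · cos φ₂ · sin²(Δλ/2) = 0.343623.
c = 2·atan2(√a, √(1−a)) = 1.25271 rad → d = 6371·c ≈ 7980.99 km ≈ 4309.39 nmi.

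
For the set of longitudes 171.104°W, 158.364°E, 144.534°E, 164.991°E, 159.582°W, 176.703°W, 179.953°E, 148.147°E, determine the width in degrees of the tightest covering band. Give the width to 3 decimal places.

Sort the longitudes: -176.703°, -171.104°, -159.582°, +144.534°, +148.147°, +158.364°, +164.991°, +179.953°.
Eastward gaps between consecutive values (wrapping around): 5.599°, 11.522°, 304.116°, 3.613°, 10.217°, 6.627°, 14.962°, 3.344°.
Largest gap = 304.116° ⇒ minimal covering band is its complement: 360° − 304.116° = 55.884°.
Band runs from +144.534° eastward to -159.582°, crossing the antimeridian.

55.884°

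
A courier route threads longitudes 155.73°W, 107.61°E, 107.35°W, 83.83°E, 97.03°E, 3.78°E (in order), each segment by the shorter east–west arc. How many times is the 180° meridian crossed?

3

Leg 1: -155.73° → +107.61°, shortest Δλ = -96.66° (west) — crosses 180°.
Leg 2: +107.61° → -107.35°, shortest Δλ = 145.04° (east) — crosses 180°.
Leg 3: -107.35° → +83.83°, shortest Δλ = -168.82° (west) — crosses 180°.
Leg 4: +83.83° → +97.03°, shortest Δλ = 13.2° (east) — does not cross 180°.
Leg 5: +97.03° → +3.78°, shortest Δλ = -93.25° (west) — does not cross 180°.
Total crossings: 3.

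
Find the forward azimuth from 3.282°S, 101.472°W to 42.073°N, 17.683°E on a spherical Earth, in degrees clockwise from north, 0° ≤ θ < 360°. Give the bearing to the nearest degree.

Δλ = 17.683 − -101.472 = 119.155°.
θ = atan2( sin Δλ · cos φ₂ , cos φ₁ · sin φ₂ − sin φ₁ · cos φ₂ · cos Δλ )
  = atan2(0.64825, 0.64827) = 44.999° → normalised to [0°, 360°): 44.999°.

45°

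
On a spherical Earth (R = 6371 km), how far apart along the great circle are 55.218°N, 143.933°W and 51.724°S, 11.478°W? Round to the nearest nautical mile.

9129 nmi

Δλ = -11.478 − -143.933 = 132.455°.
Δφ = -51.724 − 55.218 = -106.942°.
a = sin²(Δφ/2) + cos φ₁ · cos φ₂ · sin²(Δλ/2) = 0.941650.
c = 2·atan2(√a, √(1−a)) = 2.65365 rad → d = 6371·c ≈ 16906.42 km ≈ 9128.73 nmi.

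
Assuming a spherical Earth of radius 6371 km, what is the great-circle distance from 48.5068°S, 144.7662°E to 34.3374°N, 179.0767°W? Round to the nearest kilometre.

9885 km

Δλ = -179.0767 − 144.7662 = -323.8429°; wrapped into (−180°, 180°]: 36.1571°.
Δφ = 34.3374 − -48.5068 = 82.8442°.
a = sin²(Δφ/2) + cos φ₁ · cos φ₂ · sin²(Δλ/2) = 0.490398.
c = 2·atan2(√a, √(1−a)) = 1.55159 rad → d = 6371·c ≈ 9885.19 km.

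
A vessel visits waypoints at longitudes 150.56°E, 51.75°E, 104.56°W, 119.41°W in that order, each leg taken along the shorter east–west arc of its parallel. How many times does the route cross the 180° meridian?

Leg 1: +150.56° → +51.75°, shortest Δλ = -98.81° (west) — does not cross 180°.
Leg 2: +51.75° → -104.56°, shortest Δλ = -156.31° (west) — does not cross 180°.
Leg 3: -104.56° → -119.41°, shortest Δλ = -14.85° (west) — does not cross 180°.
Total crossings: 0.

0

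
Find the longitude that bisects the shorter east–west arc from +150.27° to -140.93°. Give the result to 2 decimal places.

-175.33°

Signed shortest Δλ from +150.27° to -140.93° is +68.80°.
Midpoint longitude = +150.27° + (+68.80°)/2 = +150.27° + 34.40° = +184.67°.
Normalise into (−180°, 180°]: -175.33°.
(The naïve average (+150.27 + -140.93)/2 = 4.67° is on the wrong side of the globe.)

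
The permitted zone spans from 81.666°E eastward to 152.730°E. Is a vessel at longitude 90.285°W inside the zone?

Band width going east from +81.666° to +152.730°: ((152.730 − 81.666) mod 360) = 71.064°.
Offset of -90.285° east of the west edge: ((-90.285 − 81.666) mod 360) = 188.049°.
188.049° > 71.064° ⇒ outside.

No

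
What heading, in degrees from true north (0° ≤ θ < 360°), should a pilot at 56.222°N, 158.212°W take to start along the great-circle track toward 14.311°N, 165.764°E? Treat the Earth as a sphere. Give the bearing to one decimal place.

Δλ = 165.764 − -158.212 = 323.976°; wrapped into (−180°, 180°]: -36.024°.
θ = atan2( sin Δλ · cos φ₂ , cos φ₁ · sin φ₂ − sin φ₁ · cos φ₂ · cos Δλ )
  = atan2(-0.56987, -0.51396) = -132.047° → normalised to [0°, 360°): 227.953°.

228.0°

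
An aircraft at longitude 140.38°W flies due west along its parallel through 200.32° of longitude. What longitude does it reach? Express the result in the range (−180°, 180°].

19.30°E

Start at -140.38°; shift −200.32° → -340.70°.
-340.70° lies outside (−180°, 180°]; add 360° → +19.30°.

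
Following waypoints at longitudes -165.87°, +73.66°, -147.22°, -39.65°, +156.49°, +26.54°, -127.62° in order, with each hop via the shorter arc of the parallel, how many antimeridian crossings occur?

Leg 1: -165.87° → +73.66°, shortest Δλ = -120.47° (west) — crosses 180°.
Leg 2: +73.66° → -147.22°, shortest Δλ = 139.12° (east) — crosses 180°.
Leg 3: -147.22° → -39.65°, shortest Δλ = 107.57° (east) — does not cross 180°.
Leg 4: -39.65° → +156.49°, shortest Δλ = -163.86° (west) — crosses 180°.
Leg 5: +156.49° → +26.54°, shortest Δλ = -129.95° (west) — does not cross 180°.
Leg 6: +26.54° → -127.62°, shortest Δλ = -154.16° (west) — does not cross 180°.
Total crossings: 3.

3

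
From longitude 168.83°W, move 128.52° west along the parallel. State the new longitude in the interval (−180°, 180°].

Start at -168.83°; shift −128.52° → -297.35°.
-297.35° lies outside (−180°, 180°]; add 360° → +62.65°.

62.65°E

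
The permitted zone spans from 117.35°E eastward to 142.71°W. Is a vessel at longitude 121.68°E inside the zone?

Yes

Band width going east from +117.35° to -142.71°: ((-142.71 − 117.35) mod 360) = 99.94°.
Offset of +121.68° east of the west edge: ((121.68 − 117.35) mod 360) = 4.33°.
4.33° ≤ 99.94° ⇒ inside.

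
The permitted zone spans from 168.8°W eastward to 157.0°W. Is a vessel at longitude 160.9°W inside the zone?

Band width going east from -168.8° to -157.0°: ((-157.0 − -168.8) mod 360) = 11.8°.
Offset of -160.9° east of the west edge: ((-160.9 − -168.8) mod 360) = 7.9°.
7.9° ≤ 11.8° ⇒ inside.

Yes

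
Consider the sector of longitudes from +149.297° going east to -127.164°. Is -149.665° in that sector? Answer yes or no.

Band width going east from +149.297° to -127.164°: ((-127.164 − 149.297) mod 360) = 83.539°.
Offset of -149.665° east of the west edge: ((-149.665 − 149.297) mod 360) = 61.038°.
61.038° ≤ 83.539° ⇒ inside.

Yes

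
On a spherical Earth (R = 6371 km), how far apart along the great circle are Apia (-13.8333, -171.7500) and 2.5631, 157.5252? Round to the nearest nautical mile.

2077 nmi

Δλ = 157.5252 − -171.7500 = 329.2752°; wrapped into (−180°, 180°]: -30.7248°.
Δφ = 2.5631 − -13.8333 = 16.3964°.
a = sin²(Δφ/2) + cos φ₁ · cos φ₂ · sin²(Δλ/2) = 0.088415.
c = 2·atan2(√a, √(1−a)) = 0.60382 rad → d = 6371·c ≈ 3846.96 km ≈ 2077.19 nmi.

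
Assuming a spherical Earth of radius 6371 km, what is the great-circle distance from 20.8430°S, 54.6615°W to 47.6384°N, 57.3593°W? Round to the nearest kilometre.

Δλ = -57.3593 − -54.6615 = -2.6978°.
Δφ = 47.6384 − -20.8430 = 68.4814°.
a = sin²(Δφ/2) + cos φ₁ · cos φ₂ · sin²(Δλ/2) = 0.316947.
c = 2·atan2(√a, √(1−a)) = 1.19598 rad → d = 6371·c ≈ 7619.56 km.

7620 km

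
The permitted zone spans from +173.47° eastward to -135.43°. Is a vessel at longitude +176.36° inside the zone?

Yes

Band width going east from +173.47° to -135.43°: ((-135.43 − 173.47) mod 360) = 51.10°.
Offset of +176.36° east of the west edge: ((176.36 − 173.47) mod 360) = 2.89°.
2.89° ≤ 51.10° ⇒ inside.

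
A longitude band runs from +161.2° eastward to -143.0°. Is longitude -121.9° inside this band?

No

Band width going east from +161.2° to -143.0°: ((-143.0 − 161.2) mod 360) = 55.8°.
Offset of -121.9° east of the west edge: ((-121.9 − 161.2) mod 360) = 76.9°.
76.9° > 55.8° ⇒ outside.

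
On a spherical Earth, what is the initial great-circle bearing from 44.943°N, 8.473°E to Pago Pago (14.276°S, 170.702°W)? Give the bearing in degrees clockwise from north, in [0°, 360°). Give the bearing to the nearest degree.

Δλ = -170.702 − 8.473 = -179.175°.
θ = atan2( sin Δλ · cos φ₂ , cos φ₁ · sin φ₂ − sin φ₁ · cos φ₂ · cos Δλ )
  = atan2(-0.01395, 0.50998) = -1.567° → normalised to [0°, 360°): 358.433°.

358°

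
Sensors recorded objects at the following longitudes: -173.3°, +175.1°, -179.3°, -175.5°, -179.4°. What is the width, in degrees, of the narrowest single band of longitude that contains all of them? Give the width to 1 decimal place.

11.6°

Sort the longitudes: -179.4°, -179.3°, -175.5°, -173.3°, +175.1°.
Eastward gaps between consecutive values (wrapping around): 0.1°, 3.8°, 2.2°, 348.4°, 5.5°.
Largest gap = 348.4° ⇒ minimal covering band is its complement: 360° − 348.4° = 11.6°.
Band runs from +175.1° eastward to -173.3°, crossing the antimeridian.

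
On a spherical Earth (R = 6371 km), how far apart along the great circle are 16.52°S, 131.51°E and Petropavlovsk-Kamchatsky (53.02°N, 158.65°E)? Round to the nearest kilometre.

8159 km

Δλ = 158.65 − 131.51 = 27.14°.
Δφ = 53.02 − -16.52 = 69.54°.
a = sin²(Δφ/2) + cos φ₁ · cos φ₂ · sin²(Δλ/2) = 0.356972.
c = 2·atan2(√a, √(1−a)) = 1.28069 rad → d = 6371·c ≈ 8159.27 km.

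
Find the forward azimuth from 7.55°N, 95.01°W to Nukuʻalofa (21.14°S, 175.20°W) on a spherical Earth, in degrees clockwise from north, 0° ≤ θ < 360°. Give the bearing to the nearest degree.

Δλ = -175.20 − -95.01 = -80.19°.
θ = atan2( sin Δλ · cos φ₂ , cos φ₁ · sin φ₂ − sin φ₁ · cos φ₂ · cos Δλ )
  = atan2(-0.91906, -0.37840) = -112.378° → normalised to [0°, 360°): 247.622°.

248°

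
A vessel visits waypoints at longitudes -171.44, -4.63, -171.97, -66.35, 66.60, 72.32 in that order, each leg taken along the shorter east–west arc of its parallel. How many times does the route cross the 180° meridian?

0

Leg 1: -171.44° → -4.63°, shortest Δλ = 166.81° (east) — does not cross 180°.
Leg 2: -4.63° → -171.97°, shortest Δλ = -167.34° (west) — does not cross 180°.
Leg 3: -171.97° → -66.35°, shortest Δλ = 105.62° (east) — does not cross 180°.
Leg 4: -66.35° → +66.60°, shortest Δλ = 132.95° (east) — does not cross 180°.
Leg 5: +66.60° → +72.32°, shortest Δλ = 5.72° (east) — does not cross 180°.
Total crossings: 0.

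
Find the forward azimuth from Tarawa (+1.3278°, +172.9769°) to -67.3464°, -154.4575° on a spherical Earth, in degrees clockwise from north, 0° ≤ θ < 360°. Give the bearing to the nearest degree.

Δλ = -154.4575 − 172.9769 = -327.4344°; wrapped into (−180°, 180°]: 32.5656°.
θ = atan2( sin Δλ · cos φ₂ , cos φ₁ · sin φ₂ − sin φ₁ · cos φ₂ · cos Δλ )
  = atan2(0.20732, -0.93012) = 167.435° → normalised to [0°, 360°): 167.435°.

167°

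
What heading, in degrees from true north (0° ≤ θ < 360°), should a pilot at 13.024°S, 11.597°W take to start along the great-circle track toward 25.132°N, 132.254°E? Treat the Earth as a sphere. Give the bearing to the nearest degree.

Δλ = 132.254 − -11.597 = 143.851°.
θ = atan2( sin Δλ · cos φ₂ , cos φ₁ · sin φ₂ − sin φ₁ · cos φ₂ · cos Δλ )
  = atan2(0.53404, 0.24903) = 65.000° → normalised to [0°, 360°): 65.000°.

65°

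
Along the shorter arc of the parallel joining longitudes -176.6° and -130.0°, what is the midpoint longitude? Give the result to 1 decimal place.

Signed shortest Δλ from -176.6° to -130.0° is +46.6°.
Midpoint longitude = -176.6° + (+46.6°)/2 = -176.6° + 23.3° = -153.3°.

-153.3°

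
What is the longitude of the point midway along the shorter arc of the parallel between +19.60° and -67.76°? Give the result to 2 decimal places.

Signed shortest Δλ from +19.60° to -67.76° is -87.36°.
Midpoint longitude = +19.60° + (-87.36°)/2 = +19.60° − 43.68° = -24.08°.

-24.08°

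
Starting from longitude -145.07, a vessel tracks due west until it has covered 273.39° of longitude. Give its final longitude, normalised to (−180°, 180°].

Start at -145.07°; shift −273.39° → -418.46°.
-418.46° lies outside (−180°, 180°]; add 360° → -58.46°.

-58.46°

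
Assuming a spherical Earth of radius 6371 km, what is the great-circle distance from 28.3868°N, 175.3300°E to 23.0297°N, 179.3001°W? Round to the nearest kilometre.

Δλ = -179.3001 − 175.3300 = -354.6301°; wrapped into (−180°, 180°]: 5.3699°.
Δφ = 23.0297 − 28.3868 = -5.3571°.
a = sin²(Δφ/2) + cos φ₁ · cos φ₂ · sin²(Δλ/2) = 0.003961.
c = 2·atan2(√a, √(1−a)) = 0.12595 rad → d = 6371·c ≈ 802.42 km.

802 km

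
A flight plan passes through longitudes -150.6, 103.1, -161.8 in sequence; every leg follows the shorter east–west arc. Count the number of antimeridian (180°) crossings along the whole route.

2

Leg 1: -150.6° → +103.1°, shortest Δλ = -106.3° (west) — crosses 180°.
Leg 2: +103.1° → -161.8°, shortest Δλ = 95.1° (east) — crosses 180°.
Total crossings: 2.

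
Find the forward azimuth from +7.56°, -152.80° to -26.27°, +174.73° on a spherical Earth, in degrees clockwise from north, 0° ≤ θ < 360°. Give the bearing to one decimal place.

221.8°

Δλ = 174.73 − -152.80 = 327.53°; wrapped into (−180°, 180°]: -32.47°.
θ = atan2( sin Δλ · cos φ₂ , cos φ₁ · sin φ₂ − sin φ₁ · cos φ₂ · cos Δλ )
  = atan2(-0.48141, -0.53829) = -138.193° → normalised to [0°, 360°): 221.807°.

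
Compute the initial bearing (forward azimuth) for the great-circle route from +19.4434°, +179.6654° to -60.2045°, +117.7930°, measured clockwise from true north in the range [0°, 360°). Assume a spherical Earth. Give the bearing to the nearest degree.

Δλ = 117.7930 − 179.6654 = -61.8724°.
θ = atan2( sin Δλ · cos φ₂ , cos φ₁ · sin φ₂ − sin φ₁ · cos φ₂ · cos Δλ )
  = atan2(-0.43822, -0.89629) = -153.945° → normalised to [0°, 360°): 206.055°.

206°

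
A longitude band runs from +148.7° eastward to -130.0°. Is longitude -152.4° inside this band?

Yes

Band width going east from +148.7° to -130.0°: ((-130.0 − 148.7) mod 360) = 81.3°.
Offset of -152.4° east of the west edge: ((-152.4 − 148.7) mod 360) = 58.9°.
58.9° ≤ 81.3° ⇒ inside.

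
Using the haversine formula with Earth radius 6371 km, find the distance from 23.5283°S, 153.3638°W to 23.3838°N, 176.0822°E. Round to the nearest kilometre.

6172 km

Δλ = 176.0822 − -153.3638 = 329.4460°; wrapped into (−180°, 180°]: -30.5540°.
Δφ = 23.3838 − -23.5283 = 46.9121°.
a = sin²(Δφ/2) + cos φ₁ · cos φ₂ · sin²(Δλ/2) = 0.216865.
c = 2·atan2(√a, √(1−a)) = 0.96882 rad → d = 6371·c ≈ 6172.37 km.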